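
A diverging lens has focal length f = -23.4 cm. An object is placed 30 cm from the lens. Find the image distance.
1/di = 1/f − 1/do → di = -13.15 cm (virtual image)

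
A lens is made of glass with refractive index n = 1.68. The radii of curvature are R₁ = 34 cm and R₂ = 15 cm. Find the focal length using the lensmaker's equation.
1/f = (n − 1)(1/R₁ − 1/R₂) → f = -39.47 cm (diverging lens)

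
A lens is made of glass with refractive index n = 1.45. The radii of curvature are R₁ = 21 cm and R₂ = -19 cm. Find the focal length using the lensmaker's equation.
1/f = (n − 1)(1/R₁ − 1/R₂) → f = 22.17 cm (converging lens)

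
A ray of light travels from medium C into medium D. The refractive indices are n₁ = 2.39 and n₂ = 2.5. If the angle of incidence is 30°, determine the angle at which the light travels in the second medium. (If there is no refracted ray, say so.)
sin θ₂ = (n₁/n₂)·sin θ₁ = 0.478 → θ₂ = 28.55°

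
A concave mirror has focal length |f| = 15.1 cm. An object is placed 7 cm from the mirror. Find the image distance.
f = +15.1 cm (concave); 1/di = 1/f − 1/do → di = -13.05 cm (virtual image, behind mirror)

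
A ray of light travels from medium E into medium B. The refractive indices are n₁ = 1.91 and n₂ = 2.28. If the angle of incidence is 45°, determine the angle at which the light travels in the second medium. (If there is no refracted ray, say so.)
sin θ₂ = (n₁/n₂)·sin θ₁ = 0.5924 → θ₂ = 36.32°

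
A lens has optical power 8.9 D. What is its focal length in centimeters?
f = 1/P = 11.24 cm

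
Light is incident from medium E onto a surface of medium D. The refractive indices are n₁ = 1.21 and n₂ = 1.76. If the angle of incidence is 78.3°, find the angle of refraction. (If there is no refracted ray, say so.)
sin θ₂ = (n₁/n₂)·sin θ₁ = 0.6732 → θ₂ = 42.32°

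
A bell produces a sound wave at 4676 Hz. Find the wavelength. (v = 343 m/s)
λ = v/f = 0.07335 m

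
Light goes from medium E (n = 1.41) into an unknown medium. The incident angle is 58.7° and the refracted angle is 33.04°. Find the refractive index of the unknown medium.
n₂ = n₁·sin θ₁ / sin θ₂ = 2.21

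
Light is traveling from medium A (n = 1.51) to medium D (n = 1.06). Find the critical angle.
θc = arcsin(n₂/n₁) = 44.59°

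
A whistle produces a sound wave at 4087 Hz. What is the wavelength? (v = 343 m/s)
λ = v/f = 0.08392 m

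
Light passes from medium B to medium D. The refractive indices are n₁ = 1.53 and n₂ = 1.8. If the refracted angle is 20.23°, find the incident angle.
sin θ₁ = (n₂/n₁)·sin θ₂ → θ₁ = 24°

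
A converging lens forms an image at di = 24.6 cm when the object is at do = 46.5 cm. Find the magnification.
M = −di/do = -0.529 (inverted image)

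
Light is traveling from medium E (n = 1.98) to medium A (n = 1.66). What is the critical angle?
θc = arcsin(n₂/n₁) = 56.97°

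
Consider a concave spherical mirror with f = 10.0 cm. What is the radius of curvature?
R = 2|f| = 20 cm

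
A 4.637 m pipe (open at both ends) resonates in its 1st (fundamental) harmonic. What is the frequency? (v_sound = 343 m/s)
fₙ = nv/(2L) = 36.99 Hz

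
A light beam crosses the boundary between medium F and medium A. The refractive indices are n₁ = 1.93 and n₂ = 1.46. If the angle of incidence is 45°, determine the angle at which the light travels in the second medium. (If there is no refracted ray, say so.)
sin θ₂ = (n₁/n₂)·sin θ₁ = 0.9347 → θ₂ = 69.19°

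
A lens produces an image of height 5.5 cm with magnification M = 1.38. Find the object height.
ho = |hi|/|M| = 3.986 cm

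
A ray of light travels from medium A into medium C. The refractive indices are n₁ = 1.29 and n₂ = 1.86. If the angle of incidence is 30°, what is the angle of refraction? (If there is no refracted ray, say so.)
sin θ₂ = (n₁/n₂)·sin θ₁ = 0.3468 → θ₂ = 20.29°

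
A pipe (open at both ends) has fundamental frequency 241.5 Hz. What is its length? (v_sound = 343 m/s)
L = v/(2f₁) = 0.7101 m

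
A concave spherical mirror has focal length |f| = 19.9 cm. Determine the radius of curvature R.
R = 2|f| = 39.8 cm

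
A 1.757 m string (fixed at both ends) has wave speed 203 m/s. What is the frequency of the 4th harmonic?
fₙ = nv/(2L) = 231.1 Hz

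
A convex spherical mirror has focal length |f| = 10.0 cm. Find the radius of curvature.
R = 2|f| = 20 cm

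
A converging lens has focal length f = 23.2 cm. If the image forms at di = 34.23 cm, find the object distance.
1/do = 1/f − 1/di → do = 72 cm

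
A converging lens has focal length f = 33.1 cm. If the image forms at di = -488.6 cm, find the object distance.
1/do = 1/f − 1/di → do = 31 cm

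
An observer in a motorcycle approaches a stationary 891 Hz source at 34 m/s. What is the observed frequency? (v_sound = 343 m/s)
f_obs = f·(v + v_o)/v = 979.3 Hz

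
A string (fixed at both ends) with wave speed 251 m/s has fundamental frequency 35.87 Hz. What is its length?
L = v/(2f₁) = 3.499 m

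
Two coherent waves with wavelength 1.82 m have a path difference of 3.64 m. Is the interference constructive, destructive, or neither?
constructive — path difference = 2λ, a whole number of wavelengths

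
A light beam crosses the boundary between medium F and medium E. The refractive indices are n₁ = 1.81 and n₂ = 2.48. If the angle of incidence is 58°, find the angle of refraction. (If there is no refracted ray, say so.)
sin θ₂ = (n₁/n₂)·sin θ₁ = 0.6189 → θ₂ = 38.24°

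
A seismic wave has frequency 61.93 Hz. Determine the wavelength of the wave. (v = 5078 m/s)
λ = v/f = 82 m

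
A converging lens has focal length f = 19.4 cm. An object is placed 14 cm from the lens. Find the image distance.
1/di = 1/f − 1/do → di = -50.3 cm (virtual image)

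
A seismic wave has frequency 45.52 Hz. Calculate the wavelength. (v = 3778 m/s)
λ = v/f = 83 m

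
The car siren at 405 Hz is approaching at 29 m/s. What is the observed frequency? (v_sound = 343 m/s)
f_obs = f·v/(v − v_s) = 442.4 Hz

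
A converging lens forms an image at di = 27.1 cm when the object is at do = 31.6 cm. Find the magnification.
M = −di/do = -0.8576 (inverted image)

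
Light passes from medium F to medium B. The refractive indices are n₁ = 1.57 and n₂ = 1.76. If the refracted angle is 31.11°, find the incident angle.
sin θ₁ = (n₂/n₁)·sin θ₂ → θ₁ = 35.4°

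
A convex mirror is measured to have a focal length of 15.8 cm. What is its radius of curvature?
R = 2|f| = 31.6 cm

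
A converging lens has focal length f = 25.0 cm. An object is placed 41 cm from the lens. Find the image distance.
1/di = 1/f − 1/do → di = 64.06 cm (real image)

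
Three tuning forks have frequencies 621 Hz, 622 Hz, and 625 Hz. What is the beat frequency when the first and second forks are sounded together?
1 Hz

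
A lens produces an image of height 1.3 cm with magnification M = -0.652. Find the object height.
ho = |hi|/|M| = 1.994 cm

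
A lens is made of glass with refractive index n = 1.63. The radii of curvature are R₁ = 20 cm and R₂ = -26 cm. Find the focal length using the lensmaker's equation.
1/f = (n − 1)(1/R₁ − 1/R₂) → f = 17.94 cm (converging lens)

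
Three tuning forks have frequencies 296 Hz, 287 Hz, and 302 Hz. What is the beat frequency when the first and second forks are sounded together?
9 Hz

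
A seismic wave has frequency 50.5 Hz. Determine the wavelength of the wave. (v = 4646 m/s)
λ = v/f = 92 m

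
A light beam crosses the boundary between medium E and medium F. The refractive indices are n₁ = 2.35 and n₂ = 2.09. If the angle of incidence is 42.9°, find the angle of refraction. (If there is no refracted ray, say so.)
sin θ₂ = (n₁/n₂)·sin θ₁ = 0.7654 → θ₂ = 49.94°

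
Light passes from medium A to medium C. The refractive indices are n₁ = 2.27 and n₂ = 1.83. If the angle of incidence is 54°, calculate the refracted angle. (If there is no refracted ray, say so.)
sin θ₂ = (n₁/n₂)·sin θ₁ = 1.004 > 1, so there is no refracted ray — the light undergoes total internal reflection.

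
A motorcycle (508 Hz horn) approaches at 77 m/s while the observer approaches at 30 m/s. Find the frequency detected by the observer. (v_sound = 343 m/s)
f_obs = f·(v + v_o)/(v − v_s) = 712.3 Hz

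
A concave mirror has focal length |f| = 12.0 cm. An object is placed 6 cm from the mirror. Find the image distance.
f = +12.0 cm (concave); 1/di = 1/f − 1/do → di = -12 cm (virtual image, behind mirror)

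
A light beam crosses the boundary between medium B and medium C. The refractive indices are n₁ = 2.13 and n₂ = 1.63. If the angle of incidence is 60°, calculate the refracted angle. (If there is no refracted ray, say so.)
sin θ₂ = (n₁/n₂)·sin θ₁ = 1.132 > 1, so there is no refracted ray — the light undergoes total internal reflection.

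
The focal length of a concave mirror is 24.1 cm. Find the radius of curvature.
R = 2|f| = 48.2 cm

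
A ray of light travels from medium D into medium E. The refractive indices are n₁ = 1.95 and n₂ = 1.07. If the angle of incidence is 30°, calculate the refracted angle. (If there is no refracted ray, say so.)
sin θ₂ = (n₁/n₂)·sin θ₁ = 0.9112 → θ₂ = 65.67°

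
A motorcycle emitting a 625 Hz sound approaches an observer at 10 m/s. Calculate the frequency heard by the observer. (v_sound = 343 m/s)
f_obs = f·v/(v − v_s) = 643.8 Hz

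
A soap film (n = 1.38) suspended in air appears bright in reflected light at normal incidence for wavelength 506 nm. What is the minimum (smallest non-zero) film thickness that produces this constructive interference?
2nt = (m − ½)λ with m = 1 → t = (m − ½)λ/(2n) = 91.67 nm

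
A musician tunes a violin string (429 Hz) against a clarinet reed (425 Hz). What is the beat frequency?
4 Hz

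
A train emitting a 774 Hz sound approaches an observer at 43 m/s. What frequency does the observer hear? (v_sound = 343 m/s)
f_obs = f·v/(v − v_s) = 884.9 Hz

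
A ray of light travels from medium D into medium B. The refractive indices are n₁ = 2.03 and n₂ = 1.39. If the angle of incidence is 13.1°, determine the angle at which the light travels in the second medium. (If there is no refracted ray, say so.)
sin θ₂ = (n₁/n₂)·sin θ₁ = 0.331 → θ₂ = 19.33°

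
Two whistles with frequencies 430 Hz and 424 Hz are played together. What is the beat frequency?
6 Hz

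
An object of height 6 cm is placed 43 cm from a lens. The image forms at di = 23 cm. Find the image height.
hi = (-di/do) × ho = -3.209 cm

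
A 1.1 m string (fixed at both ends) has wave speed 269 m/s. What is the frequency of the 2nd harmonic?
fₙ = nv/(2L) = 244.5 Hz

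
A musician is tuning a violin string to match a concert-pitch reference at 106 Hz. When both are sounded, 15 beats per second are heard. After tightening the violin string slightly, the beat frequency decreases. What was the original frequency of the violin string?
91 Hz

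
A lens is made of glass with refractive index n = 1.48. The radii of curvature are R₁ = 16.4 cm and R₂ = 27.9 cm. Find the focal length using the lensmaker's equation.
1/f = (n − 1)(1/R₁ − 1/R₂) → f = 82.89 cm (converging lens)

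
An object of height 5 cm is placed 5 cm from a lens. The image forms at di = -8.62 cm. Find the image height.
hi = (-di/do) × ho = 8.62 cm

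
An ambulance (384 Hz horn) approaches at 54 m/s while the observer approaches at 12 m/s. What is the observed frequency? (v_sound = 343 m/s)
f_obs = f·(v + v_o)/(v − v_s) = 471.7 Hz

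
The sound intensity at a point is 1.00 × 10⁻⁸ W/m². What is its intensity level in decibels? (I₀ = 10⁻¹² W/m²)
β = 10·log₁₀(I/I₀) = 40 dB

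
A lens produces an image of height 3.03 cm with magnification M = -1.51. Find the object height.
ho = |hi|/|M| = 2.007 cm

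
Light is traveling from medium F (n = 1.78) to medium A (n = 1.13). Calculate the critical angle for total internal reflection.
θc = arcsin(n₂/n₁) = 39.41°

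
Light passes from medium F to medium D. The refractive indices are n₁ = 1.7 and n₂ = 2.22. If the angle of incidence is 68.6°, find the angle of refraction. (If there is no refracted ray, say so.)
sin θ₂ = (n₁/n₂)·sin θ₁ = 0.713 → θ₂ = 45.48°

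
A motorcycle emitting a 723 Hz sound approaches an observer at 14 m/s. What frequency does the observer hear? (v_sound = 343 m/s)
f_obs = f·v/(v − v_s) = 753.8 Hz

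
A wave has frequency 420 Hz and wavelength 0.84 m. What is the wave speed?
v = fλ = 352.8 m/s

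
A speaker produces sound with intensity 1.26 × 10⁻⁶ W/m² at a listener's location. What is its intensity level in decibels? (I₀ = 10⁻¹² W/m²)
β = 10·log₁₀(I/I₀) = 61 dB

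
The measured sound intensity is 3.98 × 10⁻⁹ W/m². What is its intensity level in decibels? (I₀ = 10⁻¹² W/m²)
β = 10·log₁₀(I/I₀) = 36 dB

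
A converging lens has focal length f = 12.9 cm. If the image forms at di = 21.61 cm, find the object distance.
1/do = 1/f − 1/di → do = 32.01 cm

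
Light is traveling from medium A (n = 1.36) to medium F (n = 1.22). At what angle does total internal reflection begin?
θc = arcsin(n₂/n₁) = 63.77°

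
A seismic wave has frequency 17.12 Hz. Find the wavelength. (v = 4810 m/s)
λ = v/f = 281 m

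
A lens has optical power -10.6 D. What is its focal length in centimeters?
f = 1/P = -9.434 cm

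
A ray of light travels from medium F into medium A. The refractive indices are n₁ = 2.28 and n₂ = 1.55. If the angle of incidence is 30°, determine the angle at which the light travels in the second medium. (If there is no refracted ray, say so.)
sin θ₂ = (n₁/n₂)·sin θ₁ = 0.7355 → θ₂ = 47.35°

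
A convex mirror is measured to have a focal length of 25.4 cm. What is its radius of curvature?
R = 2|f| = 50.8 cm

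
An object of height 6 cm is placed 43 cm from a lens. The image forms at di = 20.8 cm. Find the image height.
hi = (-di/do) × ho = -2.902 cm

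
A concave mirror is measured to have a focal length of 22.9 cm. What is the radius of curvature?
R = 2|f| = 45.8 cm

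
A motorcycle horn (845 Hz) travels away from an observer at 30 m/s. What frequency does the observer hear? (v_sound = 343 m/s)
f_obs = f·v/(v + v_s) = 777 Hz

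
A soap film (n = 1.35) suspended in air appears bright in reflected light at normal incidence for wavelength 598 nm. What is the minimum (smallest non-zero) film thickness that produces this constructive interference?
2nt = (m − ½)λ with m = 1 → t = (m − ½)λ/(2n) = 110.7 nm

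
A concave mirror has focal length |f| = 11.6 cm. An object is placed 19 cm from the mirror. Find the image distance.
f = +11.6 cm (concave); 1/di = 1/f − 1/do → di = 29.78 cm (real image, in front of mirror)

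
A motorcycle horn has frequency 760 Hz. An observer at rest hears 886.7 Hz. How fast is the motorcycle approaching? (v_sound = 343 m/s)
v_s = v·(1 − f/f_obs) = 49.01 m/s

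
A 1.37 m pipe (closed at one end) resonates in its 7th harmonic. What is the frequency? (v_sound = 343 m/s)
fₙ = nv/(4L) = 438.1 Hz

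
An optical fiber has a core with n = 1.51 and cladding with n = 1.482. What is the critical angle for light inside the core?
θc = arcsin(n_cladding/n_core) = 78.95°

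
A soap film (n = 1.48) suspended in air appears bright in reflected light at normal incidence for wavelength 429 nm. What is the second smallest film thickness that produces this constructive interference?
2nt = (m − ½)λ with m = 2 → t = (m − ½)λ/(2n) = 217.4 nm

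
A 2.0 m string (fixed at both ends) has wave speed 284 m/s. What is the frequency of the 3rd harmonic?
fₙ = nv/(2L) = 213 Hz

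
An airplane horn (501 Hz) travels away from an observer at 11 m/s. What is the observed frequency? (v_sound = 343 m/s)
f_obs = f·v/(v + v_s) = 485.4 Hz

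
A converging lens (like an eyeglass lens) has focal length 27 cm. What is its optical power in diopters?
P = 1/f = 3.704 D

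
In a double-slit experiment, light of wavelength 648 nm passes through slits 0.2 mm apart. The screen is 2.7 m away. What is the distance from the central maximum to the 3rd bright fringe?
y = mλL/d = 26.24 mm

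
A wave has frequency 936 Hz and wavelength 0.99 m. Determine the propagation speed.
v = fλ = 926.6 m/s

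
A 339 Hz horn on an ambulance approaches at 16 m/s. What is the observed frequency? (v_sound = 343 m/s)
f_obs = f·v/(v − v_s) = 355.6 Hz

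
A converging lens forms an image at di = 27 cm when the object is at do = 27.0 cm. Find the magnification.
M = −di/do = -1 (inverted image)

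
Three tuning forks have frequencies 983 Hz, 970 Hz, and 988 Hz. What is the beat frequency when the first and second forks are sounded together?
13 Hz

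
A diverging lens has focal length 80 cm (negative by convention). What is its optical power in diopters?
P = 1/f = -1.25 D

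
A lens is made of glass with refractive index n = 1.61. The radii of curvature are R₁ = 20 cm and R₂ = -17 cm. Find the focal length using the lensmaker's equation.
1/f = (n − 1)(1/R₁ − 1/R₂) → f = 15.06 cm (converging lens)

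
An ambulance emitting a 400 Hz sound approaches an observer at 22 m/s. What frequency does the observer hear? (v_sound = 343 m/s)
f_obs = f·v/(v − v_s) = 427.4 Hz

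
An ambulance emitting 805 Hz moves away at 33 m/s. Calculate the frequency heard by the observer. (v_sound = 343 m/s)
f_obs = f·v/(v + v_s) = 734.3 Hz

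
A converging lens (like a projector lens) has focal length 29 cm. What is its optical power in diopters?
P = 1/f = 3.448 D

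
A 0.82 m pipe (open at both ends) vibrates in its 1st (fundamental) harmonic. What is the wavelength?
λₙ = 2L/n = 1.64 m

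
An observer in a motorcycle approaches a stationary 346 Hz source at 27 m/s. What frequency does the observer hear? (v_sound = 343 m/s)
f_obs = f·(v + v_o)/v = 373.2 Hz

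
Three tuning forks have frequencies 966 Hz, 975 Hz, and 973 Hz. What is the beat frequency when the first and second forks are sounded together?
9 Hz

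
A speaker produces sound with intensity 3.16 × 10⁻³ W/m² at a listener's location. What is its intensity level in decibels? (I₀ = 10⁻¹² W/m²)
β = 10·log₁₀(I/I₀) = 95 dB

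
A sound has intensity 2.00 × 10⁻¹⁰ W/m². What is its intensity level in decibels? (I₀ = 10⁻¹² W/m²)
β = 10·log₁₀(I/I₀) = 23.01 dB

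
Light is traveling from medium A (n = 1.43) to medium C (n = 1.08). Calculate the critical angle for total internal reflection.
θc = arcsin(n₂/n₁) = 49.05°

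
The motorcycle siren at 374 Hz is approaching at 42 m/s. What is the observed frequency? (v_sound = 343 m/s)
f_obs = f·v/(v − v_s) = 426.2 Hz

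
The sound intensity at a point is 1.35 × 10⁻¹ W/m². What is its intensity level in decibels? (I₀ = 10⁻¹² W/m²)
β = 10·log₁₀(I/I₀) = 111.3 dB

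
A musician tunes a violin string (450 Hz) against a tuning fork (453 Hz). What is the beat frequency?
3 Hz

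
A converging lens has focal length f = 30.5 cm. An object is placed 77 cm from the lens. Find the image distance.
1/di = 1/f − 1/do → di = 50.51 cm (real image)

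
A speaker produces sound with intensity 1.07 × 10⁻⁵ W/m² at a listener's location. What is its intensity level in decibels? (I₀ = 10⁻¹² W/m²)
β = 10·log₁₀(I/I₀) = 70.29 dB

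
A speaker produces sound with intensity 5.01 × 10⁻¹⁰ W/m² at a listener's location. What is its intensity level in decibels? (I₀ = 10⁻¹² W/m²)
β = 10·log₁₀(I/I₀) = 27 dB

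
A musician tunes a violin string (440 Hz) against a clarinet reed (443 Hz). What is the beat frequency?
3 Hz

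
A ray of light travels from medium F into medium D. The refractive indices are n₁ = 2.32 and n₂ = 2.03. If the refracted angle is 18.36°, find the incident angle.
sin θ₁ = (n₂/n₁)·sin θ₂ → θ₁ = 16°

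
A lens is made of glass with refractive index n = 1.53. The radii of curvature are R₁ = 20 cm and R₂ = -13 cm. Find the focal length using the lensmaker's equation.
1/f = (n − 1)(1/R₁ − 1/R₂) → f = 14.87 cm (converging lens)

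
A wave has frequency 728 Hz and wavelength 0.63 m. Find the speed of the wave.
v = fλ = 458.6 m/s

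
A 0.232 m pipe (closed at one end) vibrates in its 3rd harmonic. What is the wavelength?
λₙ = 4L/n = 0.3093 m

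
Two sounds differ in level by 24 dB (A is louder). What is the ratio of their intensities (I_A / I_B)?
I_A/I_B = 10^(Δβ/10) = 251.2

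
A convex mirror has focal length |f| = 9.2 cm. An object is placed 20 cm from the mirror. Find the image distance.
f = −9.2 cm (convex); 1/di = 1/f − 1/do → di = -6.301 cm (virtual image, behind mirror)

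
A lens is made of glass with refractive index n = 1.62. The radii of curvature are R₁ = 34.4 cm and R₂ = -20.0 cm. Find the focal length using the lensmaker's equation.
1/f = (n − 1)(1/R₁ − 1/R₂) → f = 20.4 cm (converging lens)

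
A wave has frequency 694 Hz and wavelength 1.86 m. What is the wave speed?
v = fλ = 1291 m/s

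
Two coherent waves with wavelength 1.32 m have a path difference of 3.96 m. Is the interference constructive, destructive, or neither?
constructive — path difference = 3λ, a whole number of wavelengths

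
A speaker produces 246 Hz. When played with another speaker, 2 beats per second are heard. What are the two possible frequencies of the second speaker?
f₂ = 246 ± 2 Hz → 248 Hz or 244 Hz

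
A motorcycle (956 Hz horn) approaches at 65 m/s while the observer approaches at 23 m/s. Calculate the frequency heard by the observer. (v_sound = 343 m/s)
f_obs = f·(v + v_o)/(v − v_s) = 1259 Hz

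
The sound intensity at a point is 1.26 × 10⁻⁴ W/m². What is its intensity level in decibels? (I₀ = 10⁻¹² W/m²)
β = 10·log₁₀(I/I₀) = 81 dB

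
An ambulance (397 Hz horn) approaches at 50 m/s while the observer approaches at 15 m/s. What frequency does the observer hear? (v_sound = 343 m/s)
f_obs = f·(v + v_o)/(v − v_s) = 485.1 Hz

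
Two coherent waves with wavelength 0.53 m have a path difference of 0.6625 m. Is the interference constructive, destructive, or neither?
neither (partial) — path difference = 1.25λ, neither a whole number of wavelengths nor an odd multiple of λ/2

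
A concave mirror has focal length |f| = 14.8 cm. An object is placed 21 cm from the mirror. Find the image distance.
f = +14.8 cm (concave); 1/di = 1/f − 1/do → di = 50.13 cm (real image, in front of mirror)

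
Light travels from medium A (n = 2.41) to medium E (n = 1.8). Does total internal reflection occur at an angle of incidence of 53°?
θc = arcsin(n₂/n₁) = 48.32°; 53° > θc, so yes — total internal reflection.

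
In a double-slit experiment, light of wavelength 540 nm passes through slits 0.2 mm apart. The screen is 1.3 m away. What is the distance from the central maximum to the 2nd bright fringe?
y = mλL/d = 7.02 mm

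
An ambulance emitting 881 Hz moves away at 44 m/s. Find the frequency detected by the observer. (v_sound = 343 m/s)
f_obs = f·v/(v + v_s) = 780.8 Hz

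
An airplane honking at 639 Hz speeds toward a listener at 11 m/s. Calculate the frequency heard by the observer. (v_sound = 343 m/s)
f_obs = f·v/(v − v_s) = 660.2 Hz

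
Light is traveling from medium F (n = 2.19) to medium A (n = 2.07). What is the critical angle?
θc = arcsin(n₂/n₁) = 70.94°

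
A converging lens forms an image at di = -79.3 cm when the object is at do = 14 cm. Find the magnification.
M = −di/do = 5.664 (upright image)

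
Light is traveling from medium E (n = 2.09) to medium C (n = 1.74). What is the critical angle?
θc = arcsin(n₂/n₁) = 56.36°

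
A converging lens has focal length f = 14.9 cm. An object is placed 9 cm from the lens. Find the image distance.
1/di = 1/f − 1/do → di = -22.73 cm (virtual image)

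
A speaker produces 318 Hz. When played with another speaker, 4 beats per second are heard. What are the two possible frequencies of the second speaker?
f₂ = 318 ± 4 Hz → 322 Hz or 314 Hz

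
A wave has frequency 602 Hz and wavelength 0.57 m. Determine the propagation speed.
v = fλ = 343.1 m/s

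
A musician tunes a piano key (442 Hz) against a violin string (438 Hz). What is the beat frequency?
4 Hz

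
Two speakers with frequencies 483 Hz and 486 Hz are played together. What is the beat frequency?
3 Hz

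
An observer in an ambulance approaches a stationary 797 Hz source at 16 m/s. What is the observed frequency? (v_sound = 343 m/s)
f_obs = f·(v + v_o)/v = 834.2 Hz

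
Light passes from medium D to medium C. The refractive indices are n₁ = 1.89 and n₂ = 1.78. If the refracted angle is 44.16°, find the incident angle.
sin θ₁ = (n₂/n₁)·sin θ₂ → θ₁ = 41°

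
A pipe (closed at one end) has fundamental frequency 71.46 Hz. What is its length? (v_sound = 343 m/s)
L = v/(4f₁) = 1.2 m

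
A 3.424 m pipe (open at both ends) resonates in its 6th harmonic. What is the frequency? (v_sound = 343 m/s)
fₙ = nv/(2L) = 300.5 Hz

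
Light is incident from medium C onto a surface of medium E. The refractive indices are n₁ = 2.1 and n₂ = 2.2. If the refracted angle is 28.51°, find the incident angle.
sin θ₁ = (n₂/n₁)·sin θ₂ → θ₁ = 30°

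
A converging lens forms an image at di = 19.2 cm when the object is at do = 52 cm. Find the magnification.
M = −di/do = -0.3692 (inverted image)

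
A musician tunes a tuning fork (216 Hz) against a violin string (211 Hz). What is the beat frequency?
5 Hz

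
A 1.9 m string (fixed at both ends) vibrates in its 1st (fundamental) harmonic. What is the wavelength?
λₙ = 2L/n = 3.8 m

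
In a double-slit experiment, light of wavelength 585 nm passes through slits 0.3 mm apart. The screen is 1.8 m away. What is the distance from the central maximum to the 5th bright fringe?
y = mλL/d = 17.55 mm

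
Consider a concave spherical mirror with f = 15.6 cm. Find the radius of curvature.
R = 2|f| = 31.2 cm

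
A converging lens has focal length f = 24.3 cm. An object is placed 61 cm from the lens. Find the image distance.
1/di = 1/f − 1/do → di = 40.39 cm (real image)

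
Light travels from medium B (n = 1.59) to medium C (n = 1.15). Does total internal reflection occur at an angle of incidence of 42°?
θc = arcsin(n₂/n₁) = 46.33°; 42° < θc, so no — the ray refracts.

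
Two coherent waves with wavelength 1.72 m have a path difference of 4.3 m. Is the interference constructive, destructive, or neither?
destructive — path difference = 2.5λ, an odd multiple of λ/2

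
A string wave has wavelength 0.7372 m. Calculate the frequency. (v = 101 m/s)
f = v/λ = 137 Hz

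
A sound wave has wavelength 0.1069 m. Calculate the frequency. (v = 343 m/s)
f = v/λ = 3209 Hz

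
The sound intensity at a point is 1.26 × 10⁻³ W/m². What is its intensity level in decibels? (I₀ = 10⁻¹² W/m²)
β = 10·log₁₀(I/I₀) = 91 dB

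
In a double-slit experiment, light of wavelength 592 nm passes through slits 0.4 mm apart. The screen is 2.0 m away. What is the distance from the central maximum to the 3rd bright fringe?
y = mλL/d = 8.88 mm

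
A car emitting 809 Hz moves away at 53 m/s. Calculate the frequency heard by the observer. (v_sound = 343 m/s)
f_obs = f·v/(v + v_s) = 700.7 Hz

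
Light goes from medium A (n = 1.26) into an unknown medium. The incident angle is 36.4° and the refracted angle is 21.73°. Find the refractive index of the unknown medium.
n₂ = n₁·sin θ₁ / sin θ₂ = 2.02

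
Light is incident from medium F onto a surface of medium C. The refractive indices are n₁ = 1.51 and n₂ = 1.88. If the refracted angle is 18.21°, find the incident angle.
sin θ₁ = (n₂/n₁)·sin θ₂ → θ₁ = 22.9°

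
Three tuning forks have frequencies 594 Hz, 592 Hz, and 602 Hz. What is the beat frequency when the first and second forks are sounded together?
2 Hz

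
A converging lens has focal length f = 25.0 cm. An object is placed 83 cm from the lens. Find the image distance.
1/di = 1/f − 1/do → di = 35.78 cm (real image)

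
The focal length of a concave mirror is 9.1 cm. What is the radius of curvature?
R = 2|f| = 18.2 cm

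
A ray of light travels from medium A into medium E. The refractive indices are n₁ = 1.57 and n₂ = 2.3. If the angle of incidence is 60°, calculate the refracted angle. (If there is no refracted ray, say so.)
sin θ₂ = (n₁/n₂)·sin θ₁ = 0.5912 → θ₂ = 36.24°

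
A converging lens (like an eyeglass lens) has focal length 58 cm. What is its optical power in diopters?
P = 1/f = 1.724 D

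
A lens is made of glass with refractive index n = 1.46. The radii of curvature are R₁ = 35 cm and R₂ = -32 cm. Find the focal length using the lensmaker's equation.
1/f = (n − 1)(1/R₁ − 1/R₂) → f = 36.34 cm (converging lens)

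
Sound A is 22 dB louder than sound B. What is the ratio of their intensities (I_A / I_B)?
I_A/I_B = 10^(Δβ/10) = 158.5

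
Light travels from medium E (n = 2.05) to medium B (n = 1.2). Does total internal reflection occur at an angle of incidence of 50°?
θc = arcsin(n₂/n₁) = 35.83°; 50° > θc, so yes — total internal reflection.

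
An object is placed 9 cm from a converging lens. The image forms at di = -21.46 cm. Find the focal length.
1/f = 1/do + 1/di → f = 15.5 cm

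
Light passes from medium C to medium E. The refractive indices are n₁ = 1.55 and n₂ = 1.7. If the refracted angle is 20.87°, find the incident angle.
sin θ₁ = (n₂/n₁)·sin θ₂ → θ₁ = 23°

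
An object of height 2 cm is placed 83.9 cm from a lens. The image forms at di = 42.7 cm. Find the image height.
hi = (-di/do) × ho = -1.018 cm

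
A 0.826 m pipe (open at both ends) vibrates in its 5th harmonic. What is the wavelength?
λₙ = 2L/n = 0.3304 m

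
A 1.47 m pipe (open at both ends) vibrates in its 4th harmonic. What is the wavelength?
λₙ = 2L/n = 0.735 m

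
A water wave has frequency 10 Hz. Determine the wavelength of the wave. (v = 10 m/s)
λ = v/f = 1 m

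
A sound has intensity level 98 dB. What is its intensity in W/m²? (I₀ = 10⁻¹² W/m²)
I = I₀·10^(β/10) = 6.31 × 10⁻³ W/m²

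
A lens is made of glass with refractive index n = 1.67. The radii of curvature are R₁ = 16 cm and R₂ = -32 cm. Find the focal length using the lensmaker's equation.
1/f = (n − 1)(1/R₁ − 1/R₂) → f = 15.92 cm (converging lens)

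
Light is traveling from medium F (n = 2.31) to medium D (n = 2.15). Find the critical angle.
θc = arcsin(n₂/n₁) = 68.55°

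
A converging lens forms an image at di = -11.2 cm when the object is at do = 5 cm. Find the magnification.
M = −di/do = 2.24 (upright image)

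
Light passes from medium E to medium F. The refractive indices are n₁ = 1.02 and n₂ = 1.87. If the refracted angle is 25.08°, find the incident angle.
sin θ₁ = (n₂/n₁)·sin θ₂ → θ₁ = 51°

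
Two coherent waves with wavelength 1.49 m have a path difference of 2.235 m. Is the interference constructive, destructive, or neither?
destructive — path difference = 1.5λ, an odd multiple of λ/2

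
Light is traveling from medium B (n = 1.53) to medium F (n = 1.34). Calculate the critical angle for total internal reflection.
θc = arcsin(n₂/n₁) = 61.14°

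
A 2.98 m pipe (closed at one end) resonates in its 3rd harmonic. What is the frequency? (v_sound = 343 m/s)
fₙ = nv/(4L) = 86.33 Hz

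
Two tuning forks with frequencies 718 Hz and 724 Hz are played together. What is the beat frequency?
6 Hz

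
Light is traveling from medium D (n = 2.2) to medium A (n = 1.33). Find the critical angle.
θc = arcsin(n₂/n₁) = 37.2°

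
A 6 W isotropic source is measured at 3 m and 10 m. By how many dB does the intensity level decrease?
Δβ = 20·log₁₀(r₂/r₁) = 10.46 dB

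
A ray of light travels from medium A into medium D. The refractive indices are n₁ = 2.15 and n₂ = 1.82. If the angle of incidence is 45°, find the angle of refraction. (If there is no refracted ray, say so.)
sin θ₂ = (n₁/n₂)·sin θ₁ = 0.8353 → θ₂ = 56.65°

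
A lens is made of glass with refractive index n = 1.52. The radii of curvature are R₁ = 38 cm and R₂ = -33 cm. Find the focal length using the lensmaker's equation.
1/f = (n − 1)(1/R₁ − 1/R₂) → f = 33.97 cm (converging lens)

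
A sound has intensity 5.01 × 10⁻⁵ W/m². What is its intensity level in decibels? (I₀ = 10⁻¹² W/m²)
β = 10·log₁₀(I/I₀) = 77 dB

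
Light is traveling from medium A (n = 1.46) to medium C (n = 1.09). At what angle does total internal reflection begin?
θc = arcsin(n₂/n₁) = 48.29°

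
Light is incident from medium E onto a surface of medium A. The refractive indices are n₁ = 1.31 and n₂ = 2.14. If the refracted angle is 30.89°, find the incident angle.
sin θ₁ = (n₂/n₁)·sin θ₂ → θ₁ = 57°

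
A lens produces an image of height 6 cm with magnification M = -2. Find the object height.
ho = |hi|/|M| = 3 cm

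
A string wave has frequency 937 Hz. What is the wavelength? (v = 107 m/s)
λ = v/f = 0.1142 m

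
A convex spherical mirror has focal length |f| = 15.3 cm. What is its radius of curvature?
R = 2|f| = 30.6 cm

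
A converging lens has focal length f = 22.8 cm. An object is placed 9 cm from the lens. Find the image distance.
1/di = 1/f − 1/do → di = -14.87 cm (virtual image)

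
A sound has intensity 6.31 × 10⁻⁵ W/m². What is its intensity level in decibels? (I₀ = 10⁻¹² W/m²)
β = 10·log₁₀(I/I₀) = 78 dB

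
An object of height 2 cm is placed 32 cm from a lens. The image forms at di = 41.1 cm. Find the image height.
hi = (-di/do) × ho = -2.569 cm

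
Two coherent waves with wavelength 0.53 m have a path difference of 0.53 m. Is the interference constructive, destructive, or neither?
constructive — path difference = 1λ, a whole number of wavelengths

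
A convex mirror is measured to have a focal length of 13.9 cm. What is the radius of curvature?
R = 2|f| = 27.8 cm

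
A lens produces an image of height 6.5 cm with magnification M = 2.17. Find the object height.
ho = |hi|/|M| = 2.995 cm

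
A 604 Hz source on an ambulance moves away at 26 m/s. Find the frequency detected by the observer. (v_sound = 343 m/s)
f_obs = f·v/(v + v_s) = 561.4 Hz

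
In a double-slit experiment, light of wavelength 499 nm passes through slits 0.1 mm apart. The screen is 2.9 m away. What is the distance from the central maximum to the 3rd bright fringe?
y = mλL/d = 43.41 mm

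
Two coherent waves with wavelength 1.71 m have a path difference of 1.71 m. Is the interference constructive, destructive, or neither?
constructive — path difference = 1λ, a whole number of wavelengths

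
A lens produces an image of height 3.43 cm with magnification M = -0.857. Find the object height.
ho = |hi|/|M| = 4.002 cm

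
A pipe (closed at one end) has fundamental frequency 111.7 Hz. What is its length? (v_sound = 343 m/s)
L = v/(4f₁) = 0.7677 m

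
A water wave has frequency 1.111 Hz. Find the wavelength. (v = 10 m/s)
λ = v/f = 9.001 m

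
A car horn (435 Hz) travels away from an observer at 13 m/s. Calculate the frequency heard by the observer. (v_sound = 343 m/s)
f_obs = f·v/(v + v_s) = 419.1 Hz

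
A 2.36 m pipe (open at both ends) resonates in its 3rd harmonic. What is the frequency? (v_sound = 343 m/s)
fₙ = nv/(2L) = 218 Hz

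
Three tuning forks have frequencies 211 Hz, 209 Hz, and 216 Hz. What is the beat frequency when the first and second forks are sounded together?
2 Hz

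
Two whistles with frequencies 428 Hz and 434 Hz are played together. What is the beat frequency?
6 Hz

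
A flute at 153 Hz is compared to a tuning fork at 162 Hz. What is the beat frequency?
9 Hz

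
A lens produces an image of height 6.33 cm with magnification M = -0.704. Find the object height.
ho = |hi|/|M| = 8.991 cm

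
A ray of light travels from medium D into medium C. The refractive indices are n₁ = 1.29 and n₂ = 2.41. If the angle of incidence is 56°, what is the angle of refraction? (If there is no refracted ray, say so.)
sin θ₂ = (n₁/n₂)·sin θ₁ = 0.4438 → θ₂ = 26.34°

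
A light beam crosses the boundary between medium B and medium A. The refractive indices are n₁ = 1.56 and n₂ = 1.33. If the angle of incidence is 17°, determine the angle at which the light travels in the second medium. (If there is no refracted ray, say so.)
sin θ₂ = (n₁/n₂)·sin θ₁ = 0.3429 → θ₂ = 20.06°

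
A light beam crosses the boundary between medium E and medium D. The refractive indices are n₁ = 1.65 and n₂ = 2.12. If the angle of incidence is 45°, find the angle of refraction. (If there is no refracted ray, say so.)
sin θ₂ = (n₁/n₂)·sin θ₁ = 0.5503 → θ₂ = 33.39°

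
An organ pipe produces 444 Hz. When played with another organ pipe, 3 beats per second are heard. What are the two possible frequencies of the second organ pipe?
f₂ = 444 ± 3 Hz → 447 Hz or 441 Hz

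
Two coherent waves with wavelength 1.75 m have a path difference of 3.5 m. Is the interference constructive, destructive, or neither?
constructive — path difference = 2λ, a whole number of wavelengths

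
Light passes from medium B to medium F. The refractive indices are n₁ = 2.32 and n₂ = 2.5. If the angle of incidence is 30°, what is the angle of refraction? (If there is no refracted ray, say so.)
sin θ₂ = (n₁/n₂)·sin θ₁ = 0.464 → θ₂ = 27.65°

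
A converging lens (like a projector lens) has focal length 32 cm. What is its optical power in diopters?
P = 1/f = 3.125 D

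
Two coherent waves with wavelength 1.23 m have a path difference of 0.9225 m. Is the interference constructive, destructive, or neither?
neither (partial) — path difference = 0.75λ, neither a whole number of wavelengths nor an odd multiple of λ/2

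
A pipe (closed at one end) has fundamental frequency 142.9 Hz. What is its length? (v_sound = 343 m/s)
L = v/(4f₁) = 0.6001 m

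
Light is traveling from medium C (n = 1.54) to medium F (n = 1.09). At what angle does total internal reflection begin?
θc = arcsin(n₂/n₁) = 45.06°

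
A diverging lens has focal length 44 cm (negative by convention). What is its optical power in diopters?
P = 1/f = -2.273 D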